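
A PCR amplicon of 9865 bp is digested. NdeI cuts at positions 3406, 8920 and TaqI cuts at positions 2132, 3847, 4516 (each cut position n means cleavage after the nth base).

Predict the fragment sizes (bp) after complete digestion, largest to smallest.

4404, 2132, 1274, 945, 669, 441 bp

Combined cut positions (sorted): 2132, 3406, 3847, 4516, 8920.
Linear molecule, 5 cuts → 6 fragments:
  2132 − 0 = 2132 bp
  3406 − 2132 = 1274 bp
  3847 − 3406 = 441 bp
  4516 − 3847 = 669 bp
  8920 − 4516 = 4404 bp
  9865 − 8920 = 945 bp
Sorted largest to smallest: 4404, 2132, 1274, 945, 669, 441 bp.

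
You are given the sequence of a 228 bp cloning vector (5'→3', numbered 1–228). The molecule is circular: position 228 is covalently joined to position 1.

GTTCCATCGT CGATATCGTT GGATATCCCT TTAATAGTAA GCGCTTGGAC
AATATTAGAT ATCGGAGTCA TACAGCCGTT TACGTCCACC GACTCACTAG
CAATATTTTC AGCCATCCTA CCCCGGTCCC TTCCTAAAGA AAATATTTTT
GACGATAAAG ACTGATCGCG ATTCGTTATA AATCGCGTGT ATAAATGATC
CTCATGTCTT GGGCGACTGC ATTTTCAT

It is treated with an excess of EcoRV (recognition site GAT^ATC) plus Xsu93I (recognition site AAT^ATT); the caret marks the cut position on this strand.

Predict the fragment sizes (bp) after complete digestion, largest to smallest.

98, 44, 40, 29, 10, 7 bp

EcoRV sites (GATATC) start at positions 12, 22, 58.
EcoRV cuts after base 3 of each site, so after positions 14, 24, 60.
Xsu93I sites (AATATT) start at positions 51, 102, 142.
Xsu93I cuts after base 3 of each site, so after positions 53, 104, 144.
Combined cut positions: 14, 24, 53, 60, 104, 144.
Circular molecule, 6 cuts → 6 fragments:
  15–24 → 10 bp
  25–53 → 29 bp
  54–60 → 7 bp
  61–104 → 44 bp
  105–144 → 40 bp
  145–228 then 1–14 → 84 + 14 = 98 bp
Sorted largest to smallest: 98, 44, 40, 29, 10, 7 bp.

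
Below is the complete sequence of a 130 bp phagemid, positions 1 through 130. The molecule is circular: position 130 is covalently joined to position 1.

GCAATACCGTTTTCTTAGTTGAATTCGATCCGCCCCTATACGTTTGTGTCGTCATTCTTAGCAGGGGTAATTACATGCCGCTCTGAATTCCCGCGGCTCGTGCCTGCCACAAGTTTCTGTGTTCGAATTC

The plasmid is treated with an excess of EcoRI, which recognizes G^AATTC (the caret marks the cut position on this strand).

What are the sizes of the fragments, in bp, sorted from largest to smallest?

EcoRI sites (GAATTC) start at positions 21, 85, 125.
EcoRI cuts after the first base of each site, so after positions 21, 85, 125.
Circular molecule, 3 cuts → 3 fragments:
  22–85 → 64 bp
  86–125 → 40 bp
  126–130 then 1–21 → 5 + 21 = 26 bp
Sorted largest to smallest: 64, 40, 26 bp.

64, 40, 26 bp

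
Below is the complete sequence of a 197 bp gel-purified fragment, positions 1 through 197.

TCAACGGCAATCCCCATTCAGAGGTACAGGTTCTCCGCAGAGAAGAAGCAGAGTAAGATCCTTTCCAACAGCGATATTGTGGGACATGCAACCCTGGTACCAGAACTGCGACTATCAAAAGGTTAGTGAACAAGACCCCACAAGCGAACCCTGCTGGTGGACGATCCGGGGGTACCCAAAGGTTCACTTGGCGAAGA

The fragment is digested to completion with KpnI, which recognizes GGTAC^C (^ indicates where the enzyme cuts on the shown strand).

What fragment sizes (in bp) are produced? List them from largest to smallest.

KpnI sites (GGTACC) start at positions 96, 171.
KpnI cuts after base 5 of each site (before the last base), so after positions 100, 175.
Linear molecule, 2 cuts → 3 fragments:
  1–100 → 100 bp
  101–175 → 75 bp
  176–197 → 22 bp
Sorted largest to smallest: 100, 75, 22 bp.

100, 75, 22 bp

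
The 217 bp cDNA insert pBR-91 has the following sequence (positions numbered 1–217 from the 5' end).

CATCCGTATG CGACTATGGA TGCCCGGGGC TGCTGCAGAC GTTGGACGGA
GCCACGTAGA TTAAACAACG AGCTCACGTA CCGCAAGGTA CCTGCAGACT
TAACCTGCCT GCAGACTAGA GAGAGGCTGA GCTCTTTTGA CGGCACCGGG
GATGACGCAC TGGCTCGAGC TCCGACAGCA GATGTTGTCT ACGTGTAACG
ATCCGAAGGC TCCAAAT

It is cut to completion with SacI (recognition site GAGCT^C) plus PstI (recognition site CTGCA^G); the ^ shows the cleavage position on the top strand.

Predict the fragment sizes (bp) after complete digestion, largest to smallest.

SacI sites (GAGCTC) start at positions 70, 129, 167.
SacI cuts after base 5 of each site (before the last base), so after positions 74, 133, 171.
PstI sites (CTGCAG) start at positions 33, 92, 109.
PstI cuts after base 5 of each site (before the last base), so after positions 37, 96, 113.
Combined cut positions: 37, 74, 96, 113, 133, 171.
Linear molecule, 6 cuts → 7 fragments:
  1–37 → 37 bp
  38–74 → 37 bp
  75–96 → 22 bp
  97–113 → 17 bp
  114–133 → 20 bp
  134–171 → 38 bp
  172–217 → 46 bp
Sorted largest to smallest: 46, 38, 37, 37, 22, 20, 17 bp.

46, 38, 37, 37, 22, 20, 17 bp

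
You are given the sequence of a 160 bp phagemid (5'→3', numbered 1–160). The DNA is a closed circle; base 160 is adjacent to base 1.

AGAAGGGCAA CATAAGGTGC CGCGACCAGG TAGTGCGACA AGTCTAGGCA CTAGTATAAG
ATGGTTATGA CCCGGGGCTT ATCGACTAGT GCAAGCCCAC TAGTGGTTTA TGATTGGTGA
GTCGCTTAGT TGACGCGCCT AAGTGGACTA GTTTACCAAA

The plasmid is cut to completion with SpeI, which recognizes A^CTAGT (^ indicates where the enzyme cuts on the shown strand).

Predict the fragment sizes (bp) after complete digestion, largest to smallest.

SpeI sites (ACTAGT) start at positions 50, 85, 99, 147.
SpeI cuts after the first base of each site, so after positions 50, 85, 99, 147.
Circular molecule, 4 cuts → 4 fragments:
  51–85 → 35 bp
  86–99 → 14 bp
  100–147 → 48 bp
  148–160 then 1–50 → 13 + 50 = 63 bp
Sorted largest to smallest: 63, 48, 35, 14 bp.

63, 48, 35, 14 bp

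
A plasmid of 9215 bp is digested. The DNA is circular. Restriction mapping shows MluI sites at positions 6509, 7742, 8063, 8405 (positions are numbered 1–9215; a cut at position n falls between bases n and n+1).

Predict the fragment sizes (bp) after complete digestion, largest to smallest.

7319, 1233, 342, 321 bp

Circular molecule, 4 cuts → 4 fragments:
  7742 − 6509 = 1233 bp
  8063 − 7742 = 321 bp
  8405 − 8063 = 342 bp
  wrap: 9215 − 8405 + 6509 = 7319 bp
Sorted largest to smallest: 7319, 1233, 342, 321 bp.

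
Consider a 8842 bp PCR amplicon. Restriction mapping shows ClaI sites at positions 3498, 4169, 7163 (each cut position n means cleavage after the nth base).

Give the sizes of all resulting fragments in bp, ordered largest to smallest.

Linear molecule, 3 cuts → 4 fragments:
  3498 − 0 = 3498 bp
  4169 − 3498 = 671 bp
  7163 − 4169 = 2994 bp
  8842 − 7163 = 1679 bp
Sorted largest to smallest: 3498, 2994, 1679, 671 bp.

3498, 2994, 1679, 671 bp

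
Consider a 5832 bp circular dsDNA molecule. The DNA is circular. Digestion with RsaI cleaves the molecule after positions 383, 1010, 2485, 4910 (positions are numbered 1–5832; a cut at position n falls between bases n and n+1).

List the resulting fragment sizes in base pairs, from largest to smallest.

Circular molecule, 4 cuts → 4 fragments:
  1010 − 383 = 627 bp
  2485 − 1010 = 1475 bp
  4910 − 2485 = 2425 bp
  wrap: 5832 − 4910 + 383 = 1305 bp
Sorted largest to smallest: 2425, 1475, 1305, 627 bp.

2425, 1475, 1305, 627 bp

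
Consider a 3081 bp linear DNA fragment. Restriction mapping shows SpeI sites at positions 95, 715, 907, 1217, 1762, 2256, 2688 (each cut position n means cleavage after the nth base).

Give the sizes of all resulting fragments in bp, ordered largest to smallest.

620, 545, 494, 432, 393, 310, 192, 95 bp

Linear molecule, 7 cuts → 8 fragments:
  95 − 0 = 95 bp
  715 − 95 = 620 bp
  907 − 715 = 192 bp
  1217 − 907 = 310 bp
  1762 − 1217 = 545 bp
  2256 − 1762 = 494 bp
  2688 − 2256 = 432 bp
  3081 − 2688 = 393 bp
Sorted largest to smallest: 620, 545, 494, 432, 393, 310, 192, 95 bp.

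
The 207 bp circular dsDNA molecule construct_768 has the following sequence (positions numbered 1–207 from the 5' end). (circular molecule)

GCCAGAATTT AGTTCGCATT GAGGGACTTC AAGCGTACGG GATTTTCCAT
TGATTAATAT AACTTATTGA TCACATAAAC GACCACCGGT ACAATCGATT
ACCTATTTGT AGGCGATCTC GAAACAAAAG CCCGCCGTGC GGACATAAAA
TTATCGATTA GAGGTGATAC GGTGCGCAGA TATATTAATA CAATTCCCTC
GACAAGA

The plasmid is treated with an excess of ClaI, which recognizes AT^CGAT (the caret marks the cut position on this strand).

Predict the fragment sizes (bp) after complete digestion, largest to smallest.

148, 59 bp

ClaI sites (ATCGAT) start at positions 94, 153.
ClaI cuts after base 2 of each site, so after positions 95, 154.
Circular molecule, 2 cuts → 2 fragments:
  96–154 → 59 bp
  155–207 then 1–95 → 53 + 95 = 148 bp
Sorted largest to smallest: 148, 59 bp.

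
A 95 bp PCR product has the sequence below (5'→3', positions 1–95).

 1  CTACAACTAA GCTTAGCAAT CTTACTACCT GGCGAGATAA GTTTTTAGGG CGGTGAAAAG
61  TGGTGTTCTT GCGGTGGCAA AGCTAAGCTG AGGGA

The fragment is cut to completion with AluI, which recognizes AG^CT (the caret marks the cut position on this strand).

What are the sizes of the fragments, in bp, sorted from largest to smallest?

71, 11, 8, 5 bp

AluI sites (AGCT) start at positions 10, 81, 86.
AluI cuts after base 2 of each site, so after positions 11, 82, 87.
Linear molecule, 3 cuts → 4 fragments:
  1–11 → 11 bp
  12–82 → 71 bp
  83–87 → 5 bp
  88–95 → 8 bp
Sorted largest to smallest: 71, 11, 8, 5 bp.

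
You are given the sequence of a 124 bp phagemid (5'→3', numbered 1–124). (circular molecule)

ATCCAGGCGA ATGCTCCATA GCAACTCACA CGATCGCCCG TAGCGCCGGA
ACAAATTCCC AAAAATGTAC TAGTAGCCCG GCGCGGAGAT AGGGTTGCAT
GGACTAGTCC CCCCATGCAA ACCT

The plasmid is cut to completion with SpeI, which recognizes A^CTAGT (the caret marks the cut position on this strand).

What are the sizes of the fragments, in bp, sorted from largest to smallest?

SpeI sites (ACTAGT) start at positions 69, 103.
SpeI cuts after the first base of each site, so after positions 69, 103.
Circular molecule, 2 cuts → 2 fragments:
  70–103 → 34 bp
  104–124 then 1–69 → 21 + 69 = 90 bp
Sorted largest to smallest: 90, 34 bp.

90, 34 bp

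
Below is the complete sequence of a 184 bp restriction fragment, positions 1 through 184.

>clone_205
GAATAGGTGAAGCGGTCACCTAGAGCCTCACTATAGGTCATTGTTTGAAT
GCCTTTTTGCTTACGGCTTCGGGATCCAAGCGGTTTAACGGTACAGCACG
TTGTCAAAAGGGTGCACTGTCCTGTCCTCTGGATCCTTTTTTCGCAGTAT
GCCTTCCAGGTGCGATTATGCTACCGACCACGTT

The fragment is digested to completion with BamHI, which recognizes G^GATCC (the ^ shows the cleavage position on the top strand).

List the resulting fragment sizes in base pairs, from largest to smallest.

72, 59, 53 bp

BamHI sites (GGATCC) start at positions 72, 131.
BamHI cuts after the first base of each site, so after positions 72, 131.
Linear molecule, 2 cuts → 3 fragments:
  1–72 → 72 bp
  73–131 → 59 bp
  132–184 → 53 bp
Sorted largest to smallest: 72, 59, 53 bp.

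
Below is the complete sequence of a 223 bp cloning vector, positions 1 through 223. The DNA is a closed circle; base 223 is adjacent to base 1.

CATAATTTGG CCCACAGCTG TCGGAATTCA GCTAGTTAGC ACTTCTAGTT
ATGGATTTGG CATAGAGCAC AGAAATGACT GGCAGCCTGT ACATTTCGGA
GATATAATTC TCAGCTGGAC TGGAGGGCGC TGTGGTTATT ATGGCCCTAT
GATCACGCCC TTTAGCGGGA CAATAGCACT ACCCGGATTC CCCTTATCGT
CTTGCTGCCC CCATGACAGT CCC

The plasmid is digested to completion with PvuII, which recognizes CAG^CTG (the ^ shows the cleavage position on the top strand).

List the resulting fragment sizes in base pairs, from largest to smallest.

PvuII sites (CAGCTG) start at positions 15, 112.
PvuII cuts after base 3 of each site, so after positions 17, 114.
Circular molecule, 2 cuts → 2 fragments:
  18–114 → 97 bp
  115–223 then 1–17 → 109 + 17 = 126 bp
Sorted largest to smallest: 126, 97 bp.

126, 97 bp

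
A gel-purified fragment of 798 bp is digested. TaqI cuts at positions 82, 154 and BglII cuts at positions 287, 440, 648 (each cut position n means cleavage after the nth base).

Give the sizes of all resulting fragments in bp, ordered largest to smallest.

208, 153, 150, 133, 82, 72 bp

Combined cut positions (sorted): 82, 154, 287, 440, 648.
Linear molecule, 5 cuts → 6 fragments:
  82 − 0 = 82 bp
  154 − 82 = 72 bp
  287 − 154 = 133 bp
  440 − 287 = 153 bp
  648 − 440 = 208 bp
  798 − 648 = 150 bp
Sorted largest to smallest: 208, 153, 150, 133, 82, 72 bp.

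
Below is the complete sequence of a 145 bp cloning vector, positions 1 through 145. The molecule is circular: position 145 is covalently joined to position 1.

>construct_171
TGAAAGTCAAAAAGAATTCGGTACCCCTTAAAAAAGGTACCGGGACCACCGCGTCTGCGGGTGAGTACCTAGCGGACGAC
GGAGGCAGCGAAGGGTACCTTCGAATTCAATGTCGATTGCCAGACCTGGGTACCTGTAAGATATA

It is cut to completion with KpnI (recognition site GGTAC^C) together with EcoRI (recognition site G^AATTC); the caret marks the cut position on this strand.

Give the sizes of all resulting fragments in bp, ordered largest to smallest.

KpnI sites (GGTACC) start at positions 20, 36, 94, 129.
KpnI cuts after base 5 of each site (before the last base), so after positions 24, 40, 98, 133.
EcoRI sites (GAATTC) start at positions 14, 103.
EcoRI cuts after the first base of each site, so after positions 14, 103.
Combined cut positions: 14, 24, 40, 98, 103, 133.
Circular molecule, 6 cuts → 6 fragments:
  15–24 → 10 bp
  25–40 → 16 bp
  41–98 → 58 bp
  99–103 → 5 bp
  104–133 → 30 bp
  134–145 then 1–14 → 12 + 14 = 26 bp
Sorted largest to smallest: 58, 30, 26, 16, 10, 5 bp.

58, 30, 26, 16, 10, 5 bp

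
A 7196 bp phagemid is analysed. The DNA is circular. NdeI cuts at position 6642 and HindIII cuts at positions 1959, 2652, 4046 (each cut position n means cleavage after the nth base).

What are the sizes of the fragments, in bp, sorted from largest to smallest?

2596, 2513, 1394, 693 bp

Combined cut positions (sorted): 1959, 2652, 4046, 6642.
Circular molecule, 4 cuts → 4 fragments:
  2652 − 1959 = 693 bp
  4046 − 2652 = 1394 bp
  6642 − 4046 = 2596 bp
  wrap: 7196 − 6642 + 1959 = 2513 bp
Sorted largest to smallest: 2596, 2513, 1394, 693 bp.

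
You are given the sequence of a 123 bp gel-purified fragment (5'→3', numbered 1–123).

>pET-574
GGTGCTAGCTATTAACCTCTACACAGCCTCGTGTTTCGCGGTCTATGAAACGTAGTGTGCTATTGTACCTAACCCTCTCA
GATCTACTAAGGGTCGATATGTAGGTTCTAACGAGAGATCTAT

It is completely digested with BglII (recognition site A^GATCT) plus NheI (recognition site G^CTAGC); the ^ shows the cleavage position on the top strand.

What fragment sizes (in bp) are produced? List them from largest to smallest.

76, 36, 7, 4 bp

BglII sites (AGATCT) start at positions 80, 116.
BglII cuts after the first base of each site, so after positions 80, 116.
The NheI site (GCTAGC) starts at position 4.
NheI cuts after the first base of each site, so after position 4.
Combined cut positions: 4, 80, 116.
Linear molecule, 3 cuts → 4 fragments:
  1–4 → 4 bp
  5–80 → 76 bp
  81–116 → 36 bp
  117–123 → 7 bp
Sorted largest to smallest: 76, 36, 7, 4 bp.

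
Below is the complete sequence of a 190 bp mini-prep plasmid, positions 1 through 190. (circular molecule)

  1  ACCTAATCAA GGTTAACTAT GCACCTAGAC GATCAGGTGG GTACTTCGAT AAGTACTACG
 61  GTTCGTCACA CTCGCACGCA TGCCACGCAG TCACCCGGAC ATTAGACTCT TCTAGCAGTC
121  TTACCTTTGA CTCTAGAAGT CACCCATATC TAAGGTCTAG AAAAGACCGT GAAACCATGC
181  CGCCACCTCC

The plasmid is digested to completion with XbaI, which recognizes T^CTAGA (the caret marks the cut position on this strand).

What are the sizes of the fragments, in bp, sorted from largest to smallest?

XbaI sites (TCTAGA) start at positions 132, 156.
XbaI cuts after the first base of each site, so after positions 132, 156.
Circular molecule, 2 cuts → 2 fragments:
  133–156 → 24 bp
  157–190 then 1–132 → 34 + 132 = 166 bp
Sorted largest to smallest: 166, 24 bp.

166, 24 bp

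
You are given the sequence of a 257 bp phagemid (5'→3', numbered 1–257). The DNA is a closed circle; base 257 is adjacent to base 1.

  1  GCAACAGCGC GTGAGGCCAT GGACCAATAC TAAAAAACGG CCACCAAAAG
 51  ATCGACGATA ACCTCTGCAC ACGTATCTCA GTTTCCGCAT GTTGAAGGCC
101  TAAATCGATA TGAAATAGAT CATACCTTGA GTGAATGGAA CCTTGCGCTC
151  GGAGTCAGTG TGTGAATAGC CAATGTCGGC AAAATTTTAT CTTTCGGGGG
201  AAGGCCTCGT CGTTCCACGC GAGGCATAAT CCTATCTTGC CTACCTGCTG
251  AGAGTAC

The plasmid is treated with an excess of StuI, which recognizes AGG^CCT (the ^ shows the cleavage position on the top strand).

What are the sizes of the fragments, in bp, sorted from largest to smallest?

151, 106 bp

StuI sites (AGGCCT) start at positions 96, 202.
StuI cuts after base 3 of each site, so after positions 98, 204.
Circular molecule, 2 cuts → 2 fragments:
  99–204 → 106 bp
  205–257 then 1–98 → 53 + 98 = 151 bp
Sorted largest to smallest: 151, 106 bp.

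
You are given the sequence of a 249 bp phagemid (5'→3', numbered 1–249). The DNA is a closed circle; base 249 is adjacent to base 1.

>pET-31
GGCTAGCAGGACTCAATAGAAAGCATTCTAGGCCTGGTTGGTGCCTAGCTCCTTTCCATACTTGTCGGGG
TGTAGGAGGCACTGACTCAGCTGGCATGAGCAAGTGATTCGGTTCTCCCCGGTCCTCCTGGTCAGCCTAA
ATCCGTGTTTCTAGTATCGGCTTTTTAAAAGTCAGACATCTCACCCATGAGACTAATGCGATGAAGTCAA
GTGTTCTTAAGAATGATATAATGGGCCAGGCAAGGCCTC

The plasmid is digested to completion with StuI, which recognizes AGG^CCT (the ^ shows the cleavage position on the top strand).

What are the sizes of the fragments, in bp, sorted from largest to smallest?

StuI sites (AGGCCT) start at positions 30, 243.
StuI cuts after base 3 of each site, so after positions 32, 245.
Circular molecule, 2 cuts → 2 fragments:
  33–245 → 213 bp
  246–249 then 1–32 → 4 + 32 = 36 bp
Sorted largest to smallest: 213, 36 bp.

213, 36 bp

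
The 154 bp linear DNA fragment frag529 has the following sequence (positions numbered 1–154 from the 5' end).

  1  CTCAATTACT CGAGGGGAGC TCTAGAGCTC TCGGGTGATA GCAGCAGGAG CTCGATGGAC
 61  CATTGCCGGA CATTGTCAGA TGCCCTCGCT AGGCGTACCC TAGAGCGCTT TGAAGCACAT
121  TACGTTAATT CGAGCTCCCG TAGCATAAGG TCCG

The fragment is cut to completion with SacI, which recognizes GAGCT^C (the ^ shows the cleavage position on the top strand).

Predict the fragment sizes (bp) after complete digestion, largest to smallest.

84, 23, 21, 18, 8 bp

SacI sites (GAGCTC) start at positions 17, 25, 48, 132.
SacI cuts after base 5 of each site (before the last base), so after positions 21, 29, 52, 136.
Linear molecule, 4 cuts → 5 fragments:
  1–21 → 21 bp
  22–29 → 8 bp
  30–52 → 23 bp
  53–136 → 84 bp
  137–154 → 18 bp
Sorted largest to smallest: 84, 23, 21, 18, 8 bp.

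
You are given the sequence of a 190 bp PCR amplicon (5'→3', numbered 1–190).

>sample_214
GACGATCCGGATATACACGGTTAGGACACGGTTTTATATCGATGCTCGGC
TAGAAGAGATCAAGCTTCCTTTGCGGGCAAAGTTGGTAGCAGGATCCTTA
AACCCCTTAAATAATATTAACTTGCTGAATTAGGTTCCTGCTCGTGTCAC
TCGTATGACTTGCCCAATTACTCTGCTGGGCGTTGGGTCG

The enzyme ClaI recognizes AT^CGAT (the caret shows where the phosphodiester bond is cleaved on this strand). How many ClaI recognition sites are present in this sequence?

ATCGAT occurs starting at position 38.
ClaI cuts at 1 site.

1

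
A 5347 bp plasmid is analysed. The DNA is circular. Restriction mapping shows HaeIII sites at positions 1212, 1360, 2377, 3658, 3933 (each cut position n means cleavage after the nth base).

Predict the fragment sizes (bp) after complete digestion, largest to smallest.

Circular molecule, 5 cuts → 5 fragments:
  1360 − 1212 = 148 bp
  2377 − 1360 = 1017 bp
  3658 − 2377 = 1281 bp
  3933 − 3658 = 275 bp
  wrap: 5347 − 3933 + 1212 = 2626 bp
Sorted largest to smallest: 2626, 1281, 1017, 275, 148 bp.

2626, 1281, 1017, 275, 148 bp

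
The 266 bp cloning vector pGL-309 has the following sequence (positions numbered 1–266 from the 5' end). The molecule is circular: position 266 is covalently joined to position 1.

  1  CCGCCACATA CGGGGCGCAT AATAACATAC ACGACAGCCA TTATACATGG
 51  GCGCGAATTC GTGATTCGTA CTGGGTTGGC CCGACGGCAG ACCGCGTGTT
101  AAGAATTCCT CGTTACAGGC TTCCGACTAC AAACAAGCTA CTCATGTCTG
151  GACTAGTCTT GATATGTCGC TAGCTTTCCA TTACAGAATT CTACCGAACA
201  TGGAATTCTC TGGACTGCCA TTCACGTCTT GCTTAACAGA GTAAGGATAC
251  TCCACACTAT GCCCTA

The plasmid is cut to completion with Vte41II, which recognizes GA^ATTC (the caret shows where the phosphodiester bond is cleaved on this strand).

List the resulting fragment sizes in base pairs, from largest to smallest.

118, 83, 48, 17 bp

Vte41II sites (GAATTC) start at positions 55, 103, 186, 203.
Vte41II cuts after base 2 of each site, so after positions 56, 104, 187, 204.
Circular molecule, 4 cuts → 4 fragments:
  57–104 → 48 bp
  105–187 → 83 bp
  188–204 → 17 bp
  205–266 then 1–56 → 62 + 56 = 118 bp
Sorted largest to smallest: 118, 83, 48, 17 bp.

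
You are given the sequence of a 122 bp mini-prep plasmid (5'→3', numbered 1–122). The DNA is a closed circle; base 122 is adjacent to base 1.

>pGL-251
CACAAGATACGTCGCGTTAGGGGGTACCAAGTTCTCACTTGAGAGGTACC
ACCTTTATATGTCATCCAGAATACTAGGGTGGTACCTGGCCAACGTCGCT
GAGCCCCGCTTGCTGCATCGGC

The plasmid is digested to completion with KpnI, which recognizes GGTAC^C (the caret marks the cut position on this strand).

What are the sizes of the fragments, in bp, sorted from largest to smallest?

64, 36, 22 bp

KpnI sites (GGTACC) start at positions 23, 45, 81.
KpnI cuts after base 5 of each site (before the last base), so after positions 27, 49, 85.
Circular molecule, 3 cuts → 3 fragments:
  28–49 → 22 bp
  50–85 → 36 bp
  86–122 then 1–27 → 37 + 27 = 64 bp
Sorted largest to smallest: 64, 36, 22 bp.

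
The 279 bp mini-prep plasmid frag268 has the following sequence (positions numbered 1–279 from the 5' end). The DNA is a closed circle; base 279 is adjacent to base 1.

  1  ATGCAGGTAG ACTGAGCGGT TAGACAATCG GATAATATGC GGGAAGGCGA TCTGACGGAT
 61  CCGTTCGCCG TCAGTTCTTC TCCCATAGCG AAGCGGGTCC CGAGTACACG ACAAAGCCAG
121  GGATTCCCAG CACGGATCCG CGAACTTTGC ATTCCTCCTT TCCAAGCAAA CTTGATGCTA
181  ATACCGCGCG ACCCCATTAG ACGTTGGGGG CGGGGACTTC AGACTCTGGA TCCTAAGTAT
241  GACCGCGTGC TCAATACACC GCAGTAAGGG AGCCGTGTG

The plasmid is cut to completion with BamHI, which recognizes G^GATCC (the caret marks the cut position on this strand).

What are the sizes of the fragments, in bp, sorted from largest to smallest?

108, 94, 77 bp

BamHI sites (GGATCC) start at positions 57, 134, 228.
BamHI cuts after the first base of each site, so after positions 57, 134, 228.
Circular molecule, 3 cuts → 3 fragments:
  58–134 → 77 bp
  135–228 → 94 bp
  229–279 then 1–57 → 51 + 57 = 108 bp
Sorted largest to smallest: 108, 94, 77 bp.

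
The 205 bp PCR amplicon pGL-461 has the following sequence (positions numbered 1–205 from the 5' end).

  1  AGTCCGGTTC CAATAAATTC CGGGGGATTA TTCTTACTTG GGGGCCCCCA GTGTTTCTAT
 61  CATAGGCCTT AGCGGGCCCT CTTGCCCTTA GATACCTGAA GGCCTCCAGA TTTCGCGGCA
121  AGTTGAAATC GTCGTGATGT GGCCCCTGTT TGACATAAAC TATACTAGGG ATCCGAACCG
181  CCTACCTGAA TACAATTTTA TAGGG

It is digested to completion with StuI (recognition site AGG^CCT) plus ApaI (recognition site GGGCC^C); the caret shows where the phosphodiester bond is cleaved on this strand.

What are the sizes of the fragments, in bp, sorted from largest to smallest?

103, 46, 24, 20, 12 bp

StuI sites (AGGCCT) start at positions 64, 100.
StuI cuts after base 3 of each site, so after positions 66, 102.
ApaI sites (GGGCCC) start at positions 42, 74.
ApaI cuts after base 5 of each site (before the last base), so after positions 46, 78.
Combined cut positions: 46, 66, 78, 102.
Linear molecule, 4 cuts → 5 fragments:
  1–46 → 46 bp
  47–66 → 20 bp
  67–78 → 12 bp
  79–102 → 24 bp
  103–205 → 103 bp
Sorted largest to smallest: 103, 46, 24, 20, 12 bp.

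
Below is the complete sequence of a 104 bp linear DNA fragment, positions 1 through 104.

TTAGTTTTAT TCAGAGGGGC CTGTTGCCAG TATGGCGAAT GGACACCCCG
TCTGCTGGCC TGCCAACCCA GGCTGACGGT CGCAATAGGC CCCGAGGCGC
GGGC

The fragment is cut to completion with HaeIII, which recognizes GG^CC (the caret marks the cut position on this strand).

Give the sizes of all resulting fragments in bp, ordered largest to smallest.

HaeIII sites (GGCC) start at positions 18, 57, 88.
HaeIII cuts after base 2 of each site, so after positions 19, 58, 89.
Linear molecule, 3 cuts → 4 fragments:
  1–19 → 19 bp
  20–58 → 39 bp
  59–89 → 31 bp
  90–104 → 15 bp
Sorted largest to smallest: 39, 31, 19, 15 bp.

39, 31, 19, 15 bp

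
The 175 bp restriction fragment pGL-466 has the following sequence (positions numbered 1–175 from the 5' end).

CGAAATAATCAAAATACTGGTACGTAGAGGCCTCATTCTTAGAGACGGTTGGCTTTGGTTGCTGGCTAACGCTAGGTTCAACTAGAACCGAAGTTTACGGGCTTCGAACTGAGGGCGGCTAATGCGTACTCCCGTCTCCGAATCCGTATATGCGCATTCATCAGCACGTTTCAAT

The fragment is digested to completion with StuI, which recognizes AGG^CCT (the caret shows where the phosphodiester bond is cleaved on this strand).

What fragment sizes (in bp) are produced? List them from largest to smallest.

145, 30 bp

The StuI site (AGGCCT) starts at position 28.
StuI cuts after base 3 of each site, so after position 30.
Linear molecule, 1 cut → 2 fragments:
  1–30 → 30 bp
  31–175 → 145 bp
Sorted largest to smallest: 145, 30 bp.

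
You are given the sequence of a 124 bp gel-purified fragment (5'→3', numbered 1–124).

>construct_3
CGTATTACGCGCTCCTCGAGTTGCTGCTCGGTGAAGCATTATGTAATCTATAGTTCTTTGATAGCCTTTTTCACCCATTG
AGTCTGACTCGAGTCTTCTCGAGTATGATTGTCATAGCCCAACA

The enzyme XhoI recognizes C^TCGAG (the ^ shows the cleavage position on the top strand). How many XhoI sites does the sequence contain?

CTCGAG occurs starting at positions 15, 88, 98.
XhoI cuts at 3 sites.

3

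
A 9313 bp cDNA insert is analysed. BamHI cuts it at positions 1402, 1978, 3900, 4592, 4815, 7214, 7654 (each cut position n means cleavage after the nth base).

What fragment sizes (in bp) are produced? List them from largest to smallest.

2399, 1922, 1659, 1402, 692, 576, 440, 223 bp

Linear molecule, 7 cuts → 8 fragments:
  1402 − 0 = 1402 bp
  1978 − 1402 = 576 bp
  3900 − 1978 = 1922 bp
  4592 − 3900 = 692 bp
  4815 − 4592 = 223 bp
  7214 − 4815 = 2399 bp
  7654 − 7214 = 440 bp
  9313 − 7654 = 1659 bp
Sorted largest to smallest: 2399, 1922, 1659, 1402, 692, 576, 440, 223 bp.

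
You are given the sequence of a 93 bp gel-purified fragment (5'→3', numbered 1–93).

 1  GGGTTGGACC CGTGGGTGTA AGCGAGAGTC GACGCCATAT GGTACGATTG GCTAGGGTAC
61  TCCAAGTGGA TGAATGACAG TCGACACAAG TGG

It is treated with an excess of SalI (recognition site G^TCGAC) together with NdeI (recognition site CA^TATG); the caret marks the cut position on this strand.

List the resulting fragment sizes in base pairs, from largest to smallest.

SalI sites (GTCGAC) start at positions 28, 80.
SalI cuts after the first base of each site, so after positions 28, 80.
The NdeI site (CATATG) starts at position 36.
NdeI cuts after base 2 of each site, so after position 37.
Combined cut positions: 28, 37, 80.
Linear molecule, 3 cuts → 4 fragments:
  1–28 → 28 bp
  29–37 → 9 bp
  38–80 → 43 bp
  81–93 → 13 bp
Sorted largest to smallest: 43, 28, 13, 9 bp.

43, 28, 13, 9 bp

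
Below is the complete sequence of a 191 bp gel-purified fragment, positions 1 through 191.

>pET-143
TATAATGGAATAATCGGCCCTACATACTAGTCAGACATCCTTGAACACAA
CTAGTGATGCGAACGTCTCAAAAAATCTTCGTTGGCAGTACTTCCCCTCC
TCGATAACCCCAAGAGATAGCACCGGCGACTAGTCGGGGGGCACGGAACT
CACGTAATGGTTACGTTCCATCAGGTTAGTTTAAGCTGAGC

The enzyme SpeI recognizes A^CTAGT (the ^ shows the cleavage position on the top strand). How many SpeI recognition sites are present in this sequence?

3

ACTAGT occurs starting at positions 26, 50, 129.
SpeI cuts at 3 sites.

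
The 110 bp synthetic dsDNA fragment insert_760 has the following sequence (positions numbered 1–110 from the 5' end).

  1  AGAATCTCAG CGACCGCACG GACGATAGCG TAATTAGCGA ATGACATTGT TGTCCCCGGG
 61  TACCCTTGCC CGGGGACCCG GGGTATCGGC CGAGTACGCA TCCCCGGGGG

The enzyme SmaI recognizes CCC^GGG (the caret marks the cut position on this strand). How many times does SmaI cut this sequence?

4

CCCGGG occurs starting at positions 55, 69, 77, 103.
SmaI cuts at 4 sites.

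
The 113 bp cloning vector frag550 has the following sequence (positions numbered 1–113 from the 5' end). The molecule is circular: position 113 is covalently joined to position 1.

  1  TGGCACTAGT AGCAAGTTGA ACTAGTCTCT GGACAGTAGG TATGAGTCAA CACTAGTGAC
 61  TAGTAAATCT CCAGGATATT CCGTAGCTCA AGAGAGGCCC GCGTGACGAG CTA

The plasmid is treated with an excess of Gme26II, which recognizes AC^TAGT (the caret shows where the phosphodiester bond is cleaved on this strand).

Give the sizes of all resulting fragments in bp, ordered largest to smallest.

Gme26II sites (ACTAGT) start at positions 5, 21, 52, 59.
Gme26II cuts after base 2 of each site, so after positions 6, 22, 53, 60.
Circular molecule, 4 cuts → 4 fragments:
  7–22 → 16 bp
  23–53 → 31 bp
  54–60 → 7 bp
  61–113 then 1–6 → 53 + 6 = 59 bp
Sorted largest to smallest: 59, 31, 16, 7 bp.

59, 31, 16, 7 bp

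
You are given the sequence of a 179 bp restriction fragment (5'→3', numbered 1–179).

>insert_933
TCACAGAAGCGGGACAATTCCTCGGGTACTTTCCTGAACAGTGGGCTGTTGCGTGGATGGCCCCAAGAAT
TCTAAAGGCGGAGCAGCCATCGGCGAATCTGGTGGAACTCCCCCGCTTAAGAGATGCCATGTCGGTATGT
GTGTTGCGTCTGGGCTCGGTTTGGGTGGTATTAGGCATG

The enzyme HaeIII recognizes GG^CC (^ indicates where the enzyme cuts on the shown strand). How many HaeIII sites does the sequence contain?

1

GGCC occurs starting at position 59.
HaeIII cuts at 1 site.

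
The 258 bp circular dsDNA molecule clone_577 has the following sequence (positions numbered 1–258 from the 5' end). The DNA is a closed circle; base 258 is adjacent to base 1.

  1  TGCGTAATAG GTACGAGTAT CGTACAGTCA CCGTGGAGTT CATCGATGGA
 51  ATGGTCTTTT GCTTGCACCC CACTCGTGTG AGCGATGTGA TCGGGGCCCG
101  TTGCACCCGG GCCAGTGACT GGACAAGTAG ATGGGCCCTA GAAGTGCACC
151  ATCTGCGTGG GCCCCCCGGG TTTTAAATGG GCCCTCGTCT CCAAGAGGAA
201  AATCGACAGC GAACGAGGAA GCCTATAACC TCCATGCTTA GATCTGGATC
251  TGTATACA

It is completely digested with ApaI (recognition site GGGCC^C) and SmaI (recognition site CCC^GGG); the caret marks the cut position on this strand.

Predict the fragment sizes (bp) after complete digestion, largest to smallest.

173, 29, 26, 16, 10, 4 bp

ApaI sites (GGGCCC) start at positions 94, 133, 159, 179.
ApaI cuts after base 5 of each site (before the last base), so after positions 98, 137, 163, 183.
SmaI sites (CCCGGG) start at positions 106, 165.
SmaI cuts after base 3 of each site, so after positions 108, 167.
Combined cut positions: 98, 108, 137, 163, 167, 183.
Circular molecule, 6 cuts → 6 fragments:
  99–108 → 10 bp
  109–137 → 29 bp
  138–163 → 26 bp
  164–167 → 4 bp
  168–183 → 16 bp
  184–258 then 1–98 → 75 + 98 = 173 bp
Sorted largest to smallest: 173, 29, 26, 16, 10, 4 bp.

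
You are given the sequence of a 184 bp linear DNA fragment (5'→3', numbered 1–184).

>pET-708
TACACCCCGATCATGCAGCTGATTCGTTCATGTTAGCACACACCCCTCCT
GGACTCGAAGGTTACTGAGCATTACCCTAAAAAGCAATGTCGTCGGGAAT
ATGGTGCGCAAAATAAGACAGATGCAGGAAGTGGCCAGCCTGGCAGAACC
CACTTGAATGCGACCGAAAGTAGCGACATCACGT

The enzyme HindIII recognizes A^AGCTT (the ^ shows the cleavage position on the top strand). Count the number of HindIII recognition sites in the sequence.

No occurrence of AAGCTT is present in the sequence.
HindIII does not cut: 0 sites.

0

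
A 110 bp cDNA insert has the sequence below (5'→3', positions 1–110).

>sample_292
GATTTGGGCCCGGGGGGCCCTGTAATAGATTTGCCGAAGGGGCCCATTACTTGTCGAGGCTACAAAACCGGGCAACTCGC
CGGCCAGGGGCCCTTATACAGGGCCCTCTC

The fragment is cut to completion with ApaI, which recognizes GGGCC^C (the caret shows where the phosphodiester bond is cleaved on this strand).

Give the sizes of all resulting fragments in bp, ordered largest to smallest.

48, 25, 13, 10, 9, 5 bp

ApaI sites (GGGCCC) start at positions 6, 15, 40, 88, 101.
ApaI cuts after base 5 of each site (before the last base), so after positions 10, 19, 44, 92, 105.
Linear molecule, 5 cuts → 6 fragments:
  1–10 → 10 bp
  11–19 → 9 bp
  20–44 → 25 bp
  45–92 → 48 bp
  93–105 → 13 bp
  106–110 → 5 bp
Sorted largest to smallest: 48, 25, 13, 10, 9, 5 bp.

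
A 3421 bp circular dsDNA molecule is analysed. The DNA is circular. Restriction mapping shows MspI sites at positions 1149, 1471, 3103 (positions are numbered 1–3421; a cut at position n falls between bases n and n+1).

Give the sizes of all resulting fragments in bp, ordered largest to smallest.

1632, 1467, 322 bp

Circular molecule, 3 cuts → 3 fragments:
  1471 − 1149 = 322 bp
  3103 − 1471 = 1632 bp
  wrap: 3421 − 3103 + 1149 = 1467 bp
Sorted largest to smallest: 1632, 1467, 322 bp.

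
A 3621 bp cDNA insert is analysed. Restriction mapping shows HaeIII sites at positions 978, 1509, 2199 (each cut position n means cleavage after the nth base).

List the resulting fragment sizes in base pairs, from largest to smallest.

Linear molecule, 3 cuts → 4 fragments:
  978 − 0 = 978 bp
  1509 − 978 = 531 bp
  2199 − 1509 = 690 bp
  3621 − 2199 = 1422 bp
Sorted largest to smallest: 1422, 978, 690, 531 bp.

1422, 978, 690, 531 bp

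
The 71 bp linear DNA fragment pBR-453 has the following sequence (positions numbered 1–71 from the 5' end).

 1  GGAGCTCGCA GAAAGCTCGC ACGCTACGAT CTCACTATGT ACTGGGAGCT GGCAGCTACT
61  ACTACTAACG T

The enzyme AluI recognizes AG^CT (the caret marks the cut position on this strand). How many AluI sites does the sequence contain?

4

AGCT occurs starting at positions 3, 14, 47, 54.
AluI cuts at 4 sites.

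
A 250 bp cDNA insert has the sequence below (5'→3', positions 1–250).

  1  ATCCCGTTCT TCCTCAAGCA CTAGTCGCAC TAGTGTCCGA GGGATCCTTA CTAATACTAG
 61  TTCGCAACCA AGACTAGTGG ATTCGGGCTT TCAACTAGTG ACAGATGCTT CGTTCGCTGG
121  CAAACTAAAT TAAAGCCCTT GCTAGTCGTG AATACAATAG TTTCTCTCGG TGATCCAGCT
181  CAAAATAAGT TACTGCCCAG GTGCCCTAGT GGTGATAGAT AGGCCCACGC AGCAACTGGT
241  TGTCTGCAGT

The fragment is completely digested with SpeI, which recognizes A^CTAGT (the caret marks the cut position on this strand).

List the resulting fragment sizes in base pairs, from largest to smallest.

156, 27, 21, 20, 17, 9 bp

SpeI sites (ACTAGT) start at positions 20, 29, 56, 73, 94.
SpeI cuts after the first base of each site, so after positions 20, 29, 56, 73, 94.
Linear molecule, 5 cuts → 6 fragments:
  1–20 → 20 bp
  21–29 → 9 bp
  30–56 → 27 bp
  57–73 → 17 bp
  74–94 → 21 bp
  95–250 → 156 bp
Sorted largest to smallest: 156, 27, 21, 20, 17, 9 bp.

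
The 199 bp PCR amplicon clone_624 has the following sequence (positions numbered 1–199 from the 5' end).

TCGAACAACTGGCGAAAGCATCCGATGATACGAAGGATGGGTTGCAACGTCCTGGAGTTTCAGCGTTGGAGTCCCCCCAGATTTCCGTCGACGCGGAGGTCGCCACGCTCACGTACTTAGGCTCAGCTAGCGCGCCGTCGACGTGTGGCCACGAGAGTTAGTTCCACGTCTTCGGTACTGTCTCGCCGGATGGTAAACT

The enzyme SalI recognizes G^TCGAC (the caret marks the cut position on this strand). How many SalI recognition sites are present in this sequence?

2

GTCGAC occurs starting at positions 87, 137.
SalI cuts at 2 sites.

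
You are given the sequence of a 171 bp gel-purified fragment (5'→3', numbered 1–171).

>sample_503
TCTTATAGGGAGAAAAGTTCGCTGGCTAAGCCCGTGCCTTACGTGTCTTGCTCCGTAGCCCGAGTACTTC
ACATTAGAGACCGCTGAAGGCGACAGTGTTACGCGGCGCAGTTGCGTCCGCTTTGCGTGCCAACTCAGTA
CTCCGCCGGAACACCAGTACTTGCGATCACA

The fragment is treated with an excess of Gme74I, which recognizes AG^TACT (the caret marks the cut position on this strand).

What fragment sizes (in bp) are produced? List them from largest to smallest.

74, 64, 19, 14 bp

Gme74I sites (AGTACT) start at positions 63, 137, 156.
Gme74I cuts after base 2 of each site, so after positions 64, 138, 157.
Linear molecule, 3 cuts → 4 fragments:
  1–64 → 64 bp
  65–138 → 74 bp
  139–157 → 19 bp
  158–171 → 14 bp
Sorted largest to smallest: 74, 64, 19, 14 bp.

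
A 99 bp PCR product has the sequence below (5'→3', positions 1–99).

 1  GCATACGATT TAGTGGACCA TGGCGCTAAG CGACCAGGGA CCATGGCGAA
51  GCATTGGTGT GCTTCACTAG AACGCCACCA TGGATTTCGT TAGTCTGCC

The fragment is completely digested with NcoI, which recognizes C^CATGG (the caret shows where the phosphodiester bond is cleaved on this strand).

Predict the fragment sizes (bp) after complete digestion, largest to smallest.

37, 23, 21, 18 bp

NcoI sites (CCATGG) start at positions 18, 41, 78.
NcoI cuts after the first base of each site, so after positions 18, 41, 78.
Linear molecule, 3 cuts → 4 fragments:
  1–18 → 18 bp
  19–41 → 23 bp
  42–78 → 37 bp
  79–99 → 21 bp
Sorted largest to smallest: 37, 23, 21, 18 bp.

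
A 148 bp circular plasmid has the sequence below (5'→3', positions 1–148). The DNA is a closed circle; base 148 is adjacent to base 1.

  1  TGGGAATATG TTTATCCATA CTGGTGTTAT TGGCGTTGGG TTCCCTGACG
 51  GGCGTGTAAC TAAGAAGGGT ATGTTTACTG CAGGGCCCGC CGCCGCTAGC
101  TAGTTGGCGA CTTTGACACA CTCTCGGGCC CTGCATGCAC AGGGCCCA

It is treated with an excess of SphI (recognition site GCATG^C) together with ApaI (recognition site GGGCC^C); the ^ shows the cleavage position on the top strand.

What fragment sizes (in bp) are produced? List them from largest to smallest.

The SphI site (GCATGC) starts at position 133.
SphI cuts after base 5 of each site (before the last base), so after position 137.
ApaI sites (GGGCCC) start at positions 83, 126, 142.
ApaI cuts after base 5 of each site (before the last base), so after positions 87, 130, 146.
Combined cut positions: 87, 130, 137, 146.
Circular molecule, 4 cuts → 4 fragments:
  88–130 → 43 bp
  131–137 → 7 bp
  138–146 → 9 bp
  147–148 then 1–87 → 2 + 87 = 89 bp
Sorted largest to smallest: 89, 43, 9, 7 bp.

89, 43, 9, 7 bp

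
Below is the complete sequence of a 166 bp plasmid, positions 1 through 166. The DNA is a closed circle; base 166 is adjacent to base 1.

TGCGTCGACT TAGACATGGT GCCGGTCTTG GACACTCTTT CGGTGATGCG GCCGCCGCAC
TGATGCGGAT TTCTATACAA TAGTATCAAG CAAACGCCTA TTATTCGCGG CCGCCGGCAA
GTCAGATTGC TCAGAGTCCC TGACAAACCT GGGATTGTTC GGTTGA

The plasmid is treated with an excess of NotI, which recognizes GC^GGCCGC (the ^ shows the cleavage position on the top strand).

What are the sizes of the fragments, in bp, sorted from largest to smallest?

107, 59 bp

NotI sites (GCGGCCGC) start at positions 48, 107.
NotI cuts after base 2 of each site, so after positions 49, 108.
Circular molecule, 2 cuts → 2 fragments:
  50–108 → 59 bp
  109–166 then 1–49 → 58 + 49 = 107 bp
Sorted largest to smallest: 107, 59 bp.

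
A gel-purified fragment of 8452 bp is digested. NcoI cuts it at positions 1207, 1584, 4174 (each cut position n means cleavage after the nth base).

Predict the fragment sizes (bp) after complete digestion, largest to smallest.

4278, 2590, 1207, 377 bp

Linear molecule, 3 cuts → 4 fragments:
  1207 − 0 = 1207 bp
  1584 − 1207 = 377 bp
  4174 − 1584 = 2590 bp
  8452 − 4174 = 4278 bp
Sorted largest to smallest: 4278, 2590, 1207, 377 bp.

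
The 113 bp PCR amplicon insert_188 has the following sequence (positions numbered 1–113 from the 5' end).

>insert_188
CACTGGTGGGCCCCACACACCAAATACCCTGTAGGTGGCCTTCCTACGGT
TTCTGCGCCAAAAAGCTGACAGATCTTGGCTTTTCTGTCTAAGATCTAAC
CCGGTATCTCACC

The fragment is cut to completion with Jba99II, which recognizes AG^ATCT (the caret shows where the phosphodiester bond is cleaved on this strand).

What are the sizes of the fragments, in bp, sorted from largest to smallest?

72, 21, 20 bp

Jba99II sites (AGATCT) start at positions 71, 92.
Jba99II cuts after base 2 of each site, so after positions 72, 93.
Linear molecule, 2 cuts → 3 fragments:
  1–72 → 72 bp
  73–93 → 21 bp
  94–113 → 20 bp
Sorted largest to smallest: 72, 21, 20 bp.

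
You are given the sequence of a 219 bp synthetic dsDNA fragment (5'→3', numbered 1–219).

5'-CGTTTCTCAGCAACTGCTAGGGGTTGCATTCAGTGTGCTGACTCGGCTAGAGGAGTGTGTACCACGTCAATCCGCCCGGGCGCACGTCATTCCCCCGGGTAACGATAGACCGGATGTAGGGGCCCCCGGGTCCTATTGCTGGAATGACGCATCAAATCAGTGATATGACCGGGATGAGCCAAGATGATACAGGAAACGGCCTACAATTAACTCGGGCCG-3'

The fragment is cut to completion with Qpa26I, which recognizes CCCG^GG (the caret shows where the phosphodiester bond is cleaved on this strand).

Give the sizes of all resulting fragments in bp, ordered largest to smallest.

91, 78, 31, 19 bp

Qpa26I sites (CCCGGG) start at positions 75, 94, 125.
Qpa26I cuts after base 4 of each site, so after positions 78, 97, 128.
Linear molecule, 3 cuts → 4 fragments:
  1–78 → 78 bp
  79–97 → 19 bp
  98–128 → 31 bp
  129–219 → 91 bp
Sorted largest to smallest: 91, 78, 31, 19 bp.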